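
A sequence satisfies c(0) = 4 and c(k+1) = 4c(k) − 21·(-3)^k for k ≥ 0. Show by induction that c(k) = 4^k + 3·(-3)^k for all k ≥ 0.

Base case: c(0) = 4, and 4^0 + 3·(-3)^0 = 1 + 3 = 4.
Assume c(r) = 4^r + 3·(-3)^r for some r ≥ 0.
Then c(r+1) = 4c(r) − 21·(-3)^r = 4·(4^r + 3·(-3)^r) − 21·(-3)^r = 4^{r+1} + 12·(-3)^r − 21·(-3)^r = 4^{r+1} − 9·(-3)^r = 4^{r+1} + 3·(-3)^{r+1}.
By induction, c(k) = 4^k + 3·(-3)^k for all k ≥ 0.

c(k) = 4^k + 3·(-3)^k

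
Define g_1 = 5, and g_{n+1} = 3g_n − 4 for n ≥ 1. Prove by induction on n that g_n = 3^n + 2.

Base case: g_1 = 5, and 3^1 + 2 = 3 + 2 = 5.
Assume g_m = 3^m + 2 for some m ≥ 1.
Then g_{m+1} = 3g_m − 4 = 3·(3^m + 2) − 4 = 3^{m+1} + 6 − 4 = 3^{m+1} + 2.
So the formula holds for m+1, and by induction g_n = 3^n + 2 for all n ≥ 1.

g_n = 3^n + 2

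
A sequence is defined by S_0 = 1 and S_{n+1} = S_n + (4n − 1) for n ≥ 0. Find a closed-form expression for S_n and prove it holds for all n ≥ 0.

Claim: S_n = 2n^2 − 3n + 1.

Base case: S_0 = 1, and 2·0^2 − 3·0 + 1 = 1.
Assume S_j = 2j^2 − 3j + 1.
Then S_{j+1} = S_j + (4j − 1) = (2j^2 − 3j + 1) + (4j − 1) = 2j^2 + j,
and 2·(j+1)^2 − 3·(j+1) + 1 = 2j^2 + j.
Hence S_n = 2n^2 − 3n + 1 for every n ≥ 0, by induction.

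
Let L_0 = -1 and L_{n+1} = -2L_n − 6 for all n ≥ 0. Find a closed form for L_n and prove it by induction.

Claim: L_n = (-2)^n − 2.

Base case: L_0 = -1, and (-2)^0 − 2 = 1 − 2 = -1.
Assume L_k = (-2)^k − 2 for some k ≥ 0.
Then L_{k+1} = -2L_k − 6 = -2·((-2)^k − 2) − 6 = -2·(-2)^k + 4 − 6 = (-2)^{k+1} − 2.
Hence L_n = (-2)^n − 2 for every n ≥ 0, by induction.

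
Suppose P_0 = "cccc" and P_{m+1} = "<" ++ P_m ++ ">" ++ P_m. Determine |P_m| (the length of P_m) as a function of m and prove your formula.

Claim: |P_m| = 6·2^m − 2.

Base case: |P_0| = 4, and 6·2^0 − 2 = 4.
Assume |P_k| = 6·2^k − 2.
Then |P_{k+1}| = 1 + |P_k| + 1 + |P_k| = 2|P_k| + 2 = 2(6·2^k − 2) + 2 = 6·2^{k+1} − 4 + 2 = 6·2^{k+1} − 2.
So the formula holds for k+1, and by induction |P_m| = 6·2^m − 2 for all m ≥ 0.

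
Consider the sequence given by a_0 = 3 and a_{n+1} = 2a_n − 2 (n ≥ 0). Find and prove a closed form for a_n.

Claim: a_n = 2^n + 2.

Base case: a_0 = 3, and 2^0 + 2 = 1 + 2 = 3.
Assume a_j = 2^j + 2 for some j ≥ 0.
Then a_{j+1} = 2a_j − 2 = 2·(2^j + 2) − 2 = 2^{j+1} + 4 − 2 = 2^{j+1} + 2.
By induction, a_n = 2^n + 2 for all n ≥ 0.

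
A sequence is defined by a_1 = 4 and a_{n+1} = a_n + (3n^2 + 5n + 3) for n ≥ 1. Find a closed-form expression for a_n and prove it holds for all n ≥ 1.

Claim: a_n = n^3 + n^2 + n + 1.

Base case: a_1 = 4, and 1^3 + 1^2 + 1 + 1 = 4.
Assume a_k = k^3 + k^2 + k + 1.
Then a_{k+1} = a_k + (3k^2 + 5k + 3) = (k^3 + k^2 + k + 1) + (3k^2 + 5k + 3) = k^3 + 4k^2 + 6k + 4,
and (k+1)^3 + (k+1)^2 + (k+1) + 1 = k^3 + 4k^2 + 6k + 4.
By induction, a_n = n^3 + n^2 + n + 1 for all n ≥ 1.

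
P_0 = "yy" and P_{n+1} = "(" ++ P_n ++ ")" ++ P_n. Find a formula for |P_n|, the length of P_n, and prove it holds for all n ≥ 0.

Claim: |P_n| = 2^{n+2} − 2.

Base case: |P_0| = 2, and 2^{0+2} − 2 = 2.
Assume |P_k| = 2^{k+2} − 2.
Then |P_{k+1}| = 1 + |P_k| + 1 + |P_k| = 2|P_k| + 2 = 2(2^{k+2} − 2) + 2 = 2^{k+3} − 4 + 2 = 2^{k+3} − 2.
Hence |P_n| = 2^{n+2} − 2 for every n ≥ 0, by induction.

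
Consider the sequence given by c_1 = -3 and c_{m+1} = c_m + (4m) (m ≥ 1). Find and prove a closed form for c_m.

Claim: c_m = 2m^2 − 2m − 3.

Base case: c_1 = -3, and 2·1^2 − 2·1 − 3 = -3.
Assume c_r = 2r^2 − 2r − 3.
Then c_{r+1} = c_r + (4r) = (2r^2 − 2r − 3) + (4r) = 2r^2 + 2r − 3,
and 2·(r+1)^2 − 2·(r+1) − 3 = 2r^2 + 2r − 3.
By induction, c_m = 2m^2 − 2m − 3 for all m ≥ 1.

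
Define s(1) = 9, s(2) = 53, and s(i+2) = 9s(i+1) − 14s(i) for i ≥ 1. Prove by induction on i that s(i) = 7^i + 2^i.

Base cases: s(1) = 9 and 7^1 + 2^1 = 9; s(2) = 53 and 7^2 + 2^2 = 53.
Assume s(j) = 7^j + 2^j for all 1 ≤ j ≤ m, where m ≥ 2.
Then s(m+1) = 9s(m) − 14s(m−1) = 9·(7^m + 2^m) − 14·(7^{m−1} + 2^{m−1}) = (9·7 − 14)7^{m−1} + (9·2 − 14)2^{m−1} = 49·7^{m−1} + 4·2^{m−1} = 7^{m+1} + 2^{m+1}.
Hence s(i) = 7^i + 2^i for every i ≥ 1, by strong induction.

s(i) = 7^i + 2^i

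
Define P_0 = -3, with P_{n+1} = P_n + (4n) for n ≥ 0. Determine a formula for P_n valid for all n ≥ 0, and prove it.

Claim: P_n = 2n^2 − 2n − 3.

Base case: P_0 = -3, and 2·0^2 − 2·0 − 3 = -3.
Assume P_m = 2m^2 − 2m − 3.
Then P_{m+1} = P_m + (4m) = (2m^2 − 2m − 3) + (4m) = 2m^2 + 2m − 3,
and 2·(m+1)^2 − 2·(m+1) − 3 = 2m^2 + 2m − 3.
By induction, P_n = 2n^2 − 2n − 3 for all n ≥ 0.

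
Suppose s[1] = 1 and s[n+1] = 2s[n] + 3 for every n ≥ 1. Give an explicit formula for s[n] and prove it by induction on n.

Claim: s[n] = 2^{n+1} − 3.

Base case: s[1] = 1, and 2^{1+1} − 3 = 4 − 3 = 1.
Assume s[r] = 2^{r+1} − 3 for some r ≥ 1.
Then s[r+1] = 2s[r] + 3 = 2·(2^{r+1} − 3) + 3 = 2^{r+2} − 6 + 3 = 2^{r+2} − 3.
So the formula holds for r+1, and by induction s[n] = 2^{n+1} − 3 for all n ≥ 1.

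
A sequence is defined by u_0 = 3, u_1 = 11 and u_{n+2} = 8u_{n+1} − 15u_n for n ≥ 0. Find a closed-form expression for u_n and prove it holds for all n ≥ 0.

Claim: u_n = 5^n + 2·3^n.

Base cases: u_0 = 3 and 5^0 + 2·3^0 = 3; u_1 = 11 and 5^1 + 2·3^1 = 11.
Assume u_j = 5^j + 2·3^j for all 0 ≤ j ≤ m, where m ≥ 1.
Then u_{m+1} = 8u_m − 15u_{m−1} = 8·(5^m + 2·3^m) − 15·(5^{m−1} + 2·3^{m−1}) = (8·5 − 15)5^{m−1} + 2·(8·3 − 15)3^{m−1} = 25·5^{m−1} + 18·3^{m−1} = 5^{m+1} + 2·3^{m+1}.
By strong induction, u_n = 5^n + 2·3^n for all n ≥ 0.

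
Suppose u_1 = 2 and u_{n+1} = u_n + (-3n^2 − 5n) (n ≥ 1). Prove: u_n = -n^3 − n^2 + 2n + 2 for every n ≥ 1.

Base case: u_1 = 2, and -1^3 − 1^2 + 2·1 + 2 = 2.
Assume u_k = -k^3 − k^2 + 2k + 2.
Then u_{k+1} = u_k + (-3k^2 − 5k) = (-k^3 − k^2 + 2k + 2) + (-3k^2 − 5k) = -k^3 − 4k^2 − 3k + 2,
and -(k+1)^3 − (k+1)^2 + 2·(k+1) + 2 = -k^3 − 4k^2 − 3k + 2.
This completes the inductive step, so u_n = -n^3 − n^2 + 2n + 2 for all n ≥ 1.

u_n = -n^3 − n^2 + 2n + 2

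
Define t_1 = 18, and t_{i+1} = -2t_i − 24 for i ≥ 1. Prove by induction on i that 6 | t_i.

Base case: t_1 = 18 = 6·3, so 6 | t_1.
Assume 6 | t_k, so t_k = 6s for some integer s.
Then t_{k+1} = -2t_k − 24 = -2·(6s) − 24 = 6(-2s − 4), so 6 | t_{k+1}.
So the property holds for k+1, and by induction 6 | t_i for all i ≥ 1.

6 | t_i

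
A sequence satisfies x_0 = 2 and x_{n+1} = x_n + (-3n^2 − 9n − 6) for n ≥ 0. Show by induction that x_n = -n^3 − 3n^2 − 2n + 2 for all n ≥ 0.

Base case: x_0 = 2, and -0^3 − 3·0^2 − 2·0 + 2 = 2.
Assume x_r = -r^3 − 3r^2 − 2r + 2.
Then x_{r+1} = x_r + (-3r^2 − 9r − 6) = (-r^3 − 3r^2 − 2r + 2) + (-3r^2 − 9r − 6) = -r^3 − 6r^2 − 11r − 4,
and -(r+1)^3 − 3·(r+1)^2 − 2·(r+1) + 2 = -r^3 − 6r^2 − 11r − 4.
This completes the inductive step, so x_n = -n^3 − 3n^2 − 2n + 2 for all n ≥ 0.

x_n = -n^3 − 3n^2 − 2n + 2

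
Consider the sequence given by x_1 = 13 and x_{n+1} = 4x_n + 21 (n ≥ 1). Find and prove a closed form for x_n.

Claim: x_n = 5·4^n − 7.

Base case: x_1 = 13, and 5·4^1 − 7 = 20 − 7 = 13.
Assume x_m = 5·4^m − 7 for some m ≥ 1.
Then x_{m+1} = 4x_m + 21 = 4·(5·4^m − 7) + 21 = 20·4^m − 28 + 21 = 5·4^{m+1} − 7.
By induction, x_n = 5·4^n − 7 for all n ≥ 1.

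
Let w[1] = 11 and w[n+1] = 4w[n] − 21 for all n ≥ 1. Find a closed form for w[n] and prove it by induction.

Claim: w[n] = 4^n + 7.

Base case: w[1] = 11, and 4^1 + 7 = 4 + 7 = 11.
Assume w[j] = 4^j + 7 for some j ≥ 1.
Then w[j+1] = 4w[j] − 21 = 4·(4^j + 7) − 21 = 4^{j+1} + 28 − 21 = 4^{j+1} + 7.
This completes the inductive step, so w[n] = 4^n + 7 for all n ≥ 1.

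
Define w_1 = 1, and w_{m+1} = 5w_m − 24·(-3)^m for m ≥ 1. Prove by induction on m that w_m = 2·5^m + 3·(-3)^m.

Base case: w_1 = 1, and 2·5^1 + 3·(-3)^1 = 10 − 9 = 1.
Assume w_j = 2·5^j + 3·(-3)^j for some j ≥ 1.
Then w_{j+1} = 5w_j − 24·(-3)^j = 5·(2·5^j + 3·(-3)^j) − 24·(-3)^j = 2·5^{j+1} + 15·(-3)^j − 24·(-3)^j = 2·5^{j+1} − 9·(-3)^j = 2·5^{j+1} + 3·(-3)^{j+1}.
Hence w_m = 2·5^m + 3·(-3)^m for every m ≥ 1, by induction.

w_m = 2·5^m + 3·(-3)^m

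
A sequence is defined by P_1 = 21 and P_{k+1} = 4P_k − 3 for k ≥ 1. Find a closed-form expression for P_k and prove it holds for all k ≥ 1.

Claim: P_k = 5·4^k + 1.

Base case: P_1 = 21, and 5·4^1 + 1 = 20 + 1 = 21.
Assume P_m = 5·4^m + 1 for some m ≥ 1.
Then P_{m+1} = 4P_m − 3 = 4·(5·4^m + 1) − 3 = 20·4^m + 4 − 3 = 5·4^{m+1} + 1.
Hence P_k = 5·4^k + 1 for every k ≥ 1, by induction.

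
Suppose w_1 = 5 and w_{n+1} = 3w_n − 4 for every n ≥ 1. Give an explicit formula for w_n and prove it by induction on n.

Claim: w_n = 3^n + 2.

Base case: w_1 = 5, and 3^1 + 2 = 3 + 2 = 5.
Assume w_k = 3^k + 2 for some k ≥ 1.
Then w_{k+1} = 3w_k − 4 = 3·(3^k + 2) − 4 = 3^{k+1} + 6 − 4 = 3^{k+1} + 2.
This completes the inductive step, so w_n = 3^n + 2 for all n ≥ 1.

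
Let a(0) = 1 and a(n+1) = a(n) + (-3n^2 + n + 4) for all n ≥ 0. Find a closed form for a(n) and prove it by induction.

Claim: a(n) = -n^3 + 2n^2 + 3n + 1.

Base case: a(0) = 1, and -0^3 + 2·0^2 + 3·0 + 1 = 1.
Assume a(r) = -r^3 + 2r^2 + 3r + 1.
Then a(r+1) = a(r) + (-3r^2 + r + 4) = (-r^3 + 2r^2 + 3r + 1) + (-3r^2 + r + 4) = -r^3 − r^2 + 4r + 5,
and -(r+1)^3 + 2·(r+1)^2 + 3·(r+1) + 1 = -r^3 − r^2 + 4r + 5.
Hence a(n) = -n^3 + 2n^2 + 3n + 1 for every n ≥ 0, by induction.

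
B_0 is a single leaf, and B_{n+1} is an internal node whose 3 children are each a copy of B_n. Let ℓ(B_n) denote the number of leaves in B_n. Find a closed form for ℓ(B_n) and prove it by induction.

Claim: ℓ(B_n) = 3^n.

Base case: ℓ(B_0) = 1, and 3^0 = 1.
Assume ℓ(B_m) = 3^m.
Then ℓ(B_{m+1}) = 3·ℓ(B_m) = 3·3^m = 3^{m+1}.
By induction, ℓ(B_n) = 3^n for all n ≥ 0.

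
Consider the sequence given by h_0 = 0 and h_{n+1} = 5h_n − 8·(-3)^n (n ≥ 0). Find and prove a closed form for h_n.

Claim: h_n = -5^n + (-3)^n.

Base case: h_0 = 0, and -5^0 + (-3)^0 = -1 + 1 = 0.
Assume h_m = -5^m + (-3)^m for some m ≥ 0.
Then h_{m+1} = 5h_m − 8·(-3)^m = 5·(-5^m + (-3)^m) − 8·(-3)^m = -5^{m+1} + 5·(-3)^m − 8·(-3)^m = -5^{m+1} − 3·(-3)^m = -5^{m+1} + (-3)^{m+1}.
By induction, h_n = -5^n + (-3)^n for all n ≥ 0.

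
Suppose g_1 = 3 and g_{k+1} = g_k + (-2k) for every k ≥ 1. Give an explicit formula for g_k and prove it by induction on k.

Claim: g_k = -k^2 + k + 3.

Base case: g_1 = 3, and -1^2 + 1 + 3 = 3.
Assume g_r = -r^2 + r + 3.
Then g_{r+1} = g_r + (-2r) = (-r^2 + r + 3) + (-2r) = -r^2 − r + 3,
and -(r+1)^2 + (r+1) + 3 = -r^2 − r + 3.
Hence g_k = -k^2 + k + 3 for every k ≥ 1, by induction.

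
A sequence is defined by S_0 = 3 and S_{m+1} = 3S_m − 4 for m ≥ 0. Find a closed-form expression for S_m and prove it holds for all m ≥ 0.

Claim: S_m = 3^m + 2.

Base case: S_0 = 3, and 3^0 + 2 = 1 + 2 = 3.
Assume S_r = 3^r + 2 for some r ≥ 0.
Then S_{r+1} = 3S_r − 4 = 3·(3^r + 2) − 4 = 3^{r+1} + 6 − 4 = 3^{r+1} + 2.
This completes the inductive step, so S_m = 3^m + 2 for all m ≥ 0.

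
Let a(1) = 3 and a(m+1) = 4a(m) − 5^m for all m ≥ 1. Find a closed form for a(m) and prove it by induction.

Claim: a(m) = 2·4^m − 5^m.

Base case: a(1) = 3, and 2·4^1 − 5^1 = 8 − 5 = 3.
Assume a(r) = 2·4^r − 5^r for some r ≥ 1.
Then a(r+1) = 4a(r) − 5^r = 4·(2·4^r − 5^r) − 5^r = 2·4^{r+1} − 4·5^r − 5^r = 2·4^{r+1} − 5·5^r = 2·4^{r+1} − 5^{r+1}.
By induction, a(m) = 2·4^m − 5^m for all m ≥ 1.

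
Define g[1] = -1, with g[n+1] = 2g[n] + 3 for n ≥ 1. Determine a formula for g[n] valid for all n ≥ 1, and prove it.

Claim: g[n] = 2^n − 3.

Base case: g[1] = -1, and 2^1 − 3 = 2 − 3 = -1.
Assume g[k] = 2^k − 3 for some k ≥ 1.
Then g[k+1] = 2g[k] + 3 = 2·(2^k − 3) + 3 = 2^{k+1} − 6 + 3 = 2^{k+1} − 3.
Hence g[n] = 2^n − 3 for every n ≥ 1, by induction.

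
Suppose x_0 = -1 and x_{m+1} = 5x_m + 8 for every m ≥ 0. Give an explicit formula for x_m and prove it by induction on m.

Claim: x_m = 5^m − 2.

Base case: x_0 = -1, and 5^0 − 2 = 1 − 2 = -1.
Assume x_r = 5^r − 2 for some r ≥ 0.
Then x_{r+1} = 5x_r + 8 = 5·(5^r − 2) + 8 = 5^{r+1} − 10 + 8 = 5^{r+1} − 2.
By induction, x_m = 5^m − 2 for all m ≥ 0.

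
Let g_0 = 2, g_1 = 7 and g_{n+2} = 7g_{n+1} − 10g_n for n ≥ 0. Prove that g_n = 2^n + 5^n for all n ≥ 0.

Base cases: g_0 = 2 and 2^0 + 5^0 = 2; g_1 = 7 and 2^1 + 5^1 = 7.
Assume g_i = 2^i + 5^i for all 0 ≤ i ≤ j, where j ≥ 1.
Then g_{j+1} = 7g_j − 10g_{j−1} = 7·(2^j + 5^j) − 10·(2^{j−1} + 5^{j−1}) = (7·2 − 10)2^{j−1} + (7·5 − 10)5^{j−1} = 4·2^{j−1} + 25·5^{j−1} = 2^{j+1} + 5^{j+1}.
Hence g_n = 2^n + 5^n for every n ≥ 0, by strong induction.

g_n = 2^n + 5^n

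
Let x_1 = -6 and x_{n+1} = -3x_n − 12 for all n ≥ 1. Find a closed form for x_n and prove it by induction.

Claim: x_n = (-3)^n − 3.

Base case: x_1 = -6, and (-3)^1 − 3 = -3 − 3 = -6.
Assume x_j = (-3)^j − 3 for some j ≥ 1.
Then x_{j+1} = -3x_j − 12 = -3·((-3)^j − 3) − 12 = -3·(-3)^j + 9 − 12 = (-3)^{j+1} − 3.
This completes the inductive step, so x_n = (-3)^n − 3 for all n ≥ 1.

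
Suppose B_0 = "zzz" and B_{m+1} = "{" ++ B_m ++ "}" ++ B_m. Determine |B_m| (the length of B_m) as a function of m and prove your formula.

Claim: |B_m| = 5·2^m − 2.

Base case: |B_0| = 3, and 5·2^0 − 2 = 3.
Assume |B_r| = 5·2^r − 2.
Then |B_{r+1}| = 1 + |B_r| + 1 + |B_r| = 2|B_r| + 2 = 2(5·2^r − 2) + 2 = 5·2^{r+1} − 4 + 2 = 5·2^{r+1} − 2.
By induction, |B_m| = 5·2^m − 2 for all m ≥ 0.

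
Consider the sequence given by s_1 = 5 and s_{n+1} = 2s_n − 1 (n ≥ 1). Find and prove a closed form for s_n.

Claim: s_n = 2^{n+1} + 1.

Base case: s_1 = 5, and 2^{1+1} + 1 = 4 + 1 = 5.
Assume s_j = 2^{j+1} + 1 for some j ≥ 1.
Then s_{j+1} = 2s_j − 1 = 2·(2^{j+1} + 1) − 1 = 2^{j+2} + 2 − 1 = 2^{j+2} + 1.
Hence s_n = 2^{n+1} + 1 for every n ≥ 1, by induction.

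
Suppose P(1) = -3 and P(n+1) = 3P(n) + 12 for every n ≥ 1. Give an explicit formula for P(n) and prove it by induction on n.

Claim: P(n) = 3^n − 6.

Base case: P(1) = -3, and 3^1 − 6 = 3 − 6 = -3.
Assume P(j) = 3^j − 6 for some j ≥ 1.
Then P(j+1) = 3P(j) + 12 = 3·(3^j − 6) + 12 = 3^{j+1} − 18 + 12 = 3^{j+1} − 6.
So the formula holds for j+1, and by induction P(n) = 3^n − 6 for all n ≥ 1.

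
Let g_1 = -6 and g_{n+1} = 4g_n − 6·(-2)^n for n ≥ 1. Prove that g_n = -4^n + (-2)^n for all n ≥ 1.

Base case: g_1 = -6, and -4^1 + (-2)^1 = -4 − 2 = -6.
Assume g_r = -4^r + (-2)^r for some r ≥ 1.
Then g_{r+1} = 4g_r − 6·(-2)^r = 4·(-4^r + (-2)^r) − 6·(-2)^r = -4^{r+1} + 4·(-2)^r − 6·(-2)^r = -4^{r+1} − 2·(-2)^r = -4^{r+1} + (-2)^{r+1}.
So the formula holds for r+1, and by induction g_n = -4^n + (-2)^n for all n ≥ 1.

g_n = -4^n + (-2)^n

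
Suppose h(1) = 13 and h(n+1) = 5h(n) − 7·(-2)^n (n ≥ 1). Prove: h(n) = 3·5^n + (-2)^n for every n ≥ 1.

Base case: h(1) = 13, and 3·5^1 + (-2)^1 = 15 − 2 = 13.
Assume h(r) = 3·5^r + (-2)^r for some r ≥ 1.
Then h(r+1) = 5h(r) − 7·(-2)^r = 5·(3·5^r + (-2)^r) − 7·(-2)^r = 3·5^{r+1} + 5·(-2)^r − 7·(-2)^r = 3·5^{r+1} − 2·(-2)^r = 3·5^{r+1} + (-2)^{r+1}.
This completes the inductive step, so h(n) = 3·5^n + (-2)^n for all n ≥ 1.

h(n) = 3·5^n + (-2)^n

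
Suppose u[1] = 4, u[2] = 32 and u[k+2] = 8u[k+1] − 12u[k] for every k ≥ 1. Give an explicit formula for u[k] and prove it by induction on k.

Claim: u[k] = -2^k + 6^k.

Base cases: u[1] = 4 and -2^1 + 6^1 = 4; u[2] = 32 and -2^2 + 6^2 = 32.
Assume u[j] = -2^j + 6^j for all 1 ≤ j ≤ r, where r ≥ 2.
Then u[r+1] = 8u[r] − 12u[r−1] = 8·(-2^r + 6^r) − 12·(-2^{r−1} + 6^{r−1}) = -(8·2 − 12)2^{r−1} + (8·6 − 12)6^{r−1} = -4·2^{r−1} + 36·6^{r−1} = -2^{r+1} + 6^{r+1}.
By strong induction, u[k] = -2^k + 6^k for all k ≥ 1.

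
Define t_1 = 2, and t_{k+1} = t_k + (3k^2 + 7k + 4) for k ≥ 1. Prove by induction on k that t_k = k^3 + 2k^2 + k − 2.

Base case: t_1 = 2, and 1^3 + 2·1^2 + 1 − 2 = 2.
Assume t_r = r^3 + 2r^2 + r − 2.
Then t_{r+1} = t_r + (3r^2 + 7r + 4) = (r^3 + 2r^2 + r − 2) + (3r^2 + 7r + 4) = r^3 + 5r^2 + 8r + 2,
and (r+1)^3 + 2·(r+1)^2 + (r+1) − 2 = r^3 + 5r^2 + 8r + 2.
By induction, t_k = k^3 + 2k^2 + k − 2 for all k ≥ 1.

t_k = k^3 + 2k^2 + k − 2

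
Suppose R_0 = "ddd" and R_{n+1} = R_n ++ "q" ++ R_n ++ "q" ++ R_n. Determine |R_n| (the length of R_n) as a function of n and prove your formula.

Claim: |R_n| = 4·3^n − 1.

Base case: |R_0| = 3, and 4·3^0 − 1 = 3.
Assume |R_m| = 4·3^m − 1.
Then |R_{m+1}| = 3|R_m| + 2 = 3(4·3^m − 1) + 2 = 4·3^{m+1} − 3 + 2 = 4·3^{m+1} − 1.
This completes the inductive step, so |R_n| = 4·3^n − 1 for all n ≥ 0.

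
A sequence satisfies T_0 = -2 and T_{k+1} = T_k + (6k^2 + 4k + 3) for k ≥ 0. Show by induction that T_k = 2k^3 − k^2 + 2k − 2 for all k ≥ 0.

Base case: T_0 = -2, and 2·0^3 − 0^2 + 2·0 − 2 = -2.
Assume T_m = 2m^3 − m^2 + 2m − 2.
Then T_{m+1} = T_m + (6m^2 + 4m + 3) = (2m^3 − m^2 + 2m − 2) + (6m^2 + 4m + 3) = 2m^3 + 5m^2 + 6m + 1,
and 2·(m+1)^3 − (m+1)^2 + 2·(m+1) − 2 = 2m^3 + 5m^2 + 6m + 1.
This completes the inductive step, so T_k = 2k^3 − k^2 + 2k − 2 for all k ≥ 0.

T_k = 2k^3 − k^2 + 2k − 2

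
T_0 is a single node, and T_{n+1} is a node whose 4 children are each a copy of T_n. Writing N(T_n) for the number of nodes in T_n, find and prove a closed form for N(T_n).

Claim: N(T_n) = (4^{n+1} − 1)/3.

Base case: N(T_0) = 1, and (4^{0+1} − 1)/3 = 1.
Assume N(T_j) = (4^{j+1} − 1)/3.
Then N(T_{j+1}) = 1 + 4N(T_j) = 1 + 4·(4^{j+1} − 1)/3 = 1 + (4^{j+2} − 4)/3 = (3 + 4^{j+2} − 4)/3 = (4^{j+2} − 1)/3.
So the formula holds for j+1, and by induction N(T_n) = (4^{n+1} − 1)/3 for all n ≥ 0.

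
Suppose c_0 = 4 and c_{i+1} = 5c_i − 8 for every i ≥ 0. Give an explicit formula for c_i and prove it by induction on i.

Claim: c_i = 2·5^i + 2.

Base case: c_0 = 4, and 2·5^0 + 2 = 2 + 2 = 4.
Assume c_m = 2·5^m + 2 for some m ≥ 0.
Then c_{m+1} = 5c_m − 8 = 5·(2·5^m + 2) − 8 = 10·5^m + 10 − 8 = 2·5^{m+1} + 2.
Hence c_i = 2·5^i + 2 for every i ≥ 0, by induction.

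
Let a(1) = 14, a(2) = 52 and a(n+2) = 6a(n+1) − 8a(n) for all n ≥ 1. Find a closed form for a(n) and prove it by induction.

Claim: a(n) = 3·4^n + 2^n.

Base cases: a(1) = 14 and 3·4^1 + 2^1 = 14; a(2) = 52 and 3·4^2 + 2^2 = 52.
Assume a(j) = 3·4^j + 2^j for all 1 ≤ j ≤ k, where k ≥ 2.
Then a(k+1) = 6a(k) − 8a(k−1) = 6·(3·4^k + 2^k) − 8·(3·4^{k−1} + 2^{k−1}) = 3·(6·4 − 8)4^{k−1} + (6·2 − 8)2^{k−1} = 48·4^{k−1} + 4·2^{k−1} = 3·4^{k+1} + 2^{k+1}.
This completes the inductive step, so a(n) = 3·4^n + 2^n for all n ≥ 1.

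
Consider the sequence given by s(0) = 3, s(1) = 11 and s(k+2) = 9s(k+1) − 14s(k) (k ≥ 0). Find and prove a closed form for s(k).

Claim: s(k) = 7^k + 2·2^k.

Base cases: s(0) = 3 and 7^0 + 2·2^0 = 3; s(1) = 11 and 7^1 + 2·2^1 = 11.
Assume s(j) = 7^j + 2·2^j for all 0 ≤ j ≤ r, where r ≥ 1.
Then s(r+1) = 9s(r) − 14s(r−1) = 9·(7^r + 2·2^r) − 14·(7^{r−1} + 2·2^{r−1}) = (9·7 − 14)7^{r−1} + 2·(9·2 − 14)2^{r−1} = 49·7^{r−1} + 8·2^{r−1} = 7^{r+1} + 2·2^{r+1}.
By strong induction, s(k) = 7^k + 2·2^k for all k ≥ 0.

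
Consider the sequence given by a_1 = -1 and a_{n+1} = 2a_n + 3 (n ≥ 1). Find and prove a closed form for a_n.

Claim: a_n = 2^n − 3.

Base case: a_1 = -1, and 2^1 − 3 = 2 − 3 = -1.
Assume a_m = 2^m − 3 for some m ≥ 1.
Then a_{m+1} = 2a_m + 3 = 2·(2^m − 3) + 3 = 2^{m+1} − 6 + 3 = 2^{m+1} − 3.
Hence a_n = 2^n − 3 for every n ≥ 1, by induction.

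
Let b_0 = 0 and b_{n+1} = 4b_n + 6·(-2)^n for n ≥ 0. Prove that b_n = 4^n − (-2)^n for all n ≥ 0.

Base case: b_0 = 0, and 4^0 − (-2)^0 = 1 − 1 = 0.
Assume b_j = 4^j − (-2)^j for some j ≥ 0.
Then b_{j+1} = 4b_j + 6·(-2)^j = 4·(4^j − (-2)^j) + 6·(-2)^j = 4^{j+1} − 4·(-2)^j + 6·(-2)^j = 4^{j+1} + 2·(-2)^j = 4^{j+1} − (-2)^{j+1}.
Hence b_n = 4^n − (-2)^n for every n ≥ 0, by induction.

b_n = 4^n − (-2)^n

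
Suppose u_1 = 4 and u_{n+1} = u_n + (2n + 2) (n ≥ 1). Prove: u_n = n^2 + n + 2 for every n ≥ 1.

Base case: u_1 = 4, and 1^2 + 1 + 2 = 4.
Assume u_j = j^2 + j + 2.
Then u_{j+1} = u_j + (2j + 2) = (j^2 + j + 2) + (2j + 2) = j^2 + 3j + 4,
and (j+1)^2 + (j+1) + 2 = j^2 + 3j + 4.
This completes the inductive step, so u_n = n^2 + n + 2 for all n ≥ 1.

u_n = n^2 + n + 2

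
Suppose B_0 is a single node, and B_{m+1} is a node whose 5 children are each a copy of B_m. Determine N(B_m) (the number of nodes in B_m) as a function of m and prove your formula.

Claim: N(B_m) = (5^{m+1} − 1)/4.

Base case: N(B_0) = 1, and (5^{0+1} − 1)/4 = 1.
Assume N(B_r) = (5^{r+1} − 1)/4.
Then N(B_{r+1}) = 1 + 5N(B_r) = 1 + 5·(5^{r+1} − 1)/4 = 1 + (5^{r+2} − 5)/4 = (4 + 5^{r+2} − 5)/4 = (5^{r+2} − 1)/4.
This completes the inductive step, so N(B_m) = (5^{m+1} − 1)/4 for all m ≥ 0.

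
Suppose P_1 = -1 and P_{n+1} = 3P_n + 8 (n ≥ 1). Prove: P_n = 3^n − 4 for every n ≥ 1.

Base case: P_1 = -1, and 3^1 − 4 = 3 − 4 = -1.
Assume P_j = 3^j − 4 for some j ≥ 1.
Then P_{j+1} = 3P_j + 8 = 3·(3^j − 4) + 8 = 3^{j+1} − 12 + 8 = 3^{j+1} − 4.
This completes the inductive step, so P_n = 3^n − 4 for all n ≥ 1.

P_n = 3^n − 4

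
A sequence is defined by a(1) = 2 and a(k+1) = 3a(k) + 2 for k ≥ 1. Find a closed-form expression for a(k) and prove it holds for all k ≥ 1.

Claim: a(k) = 3^k − 1.

Base case: a(1) = 2, and 3^1 − 1 = 3 − 1 = 2.
Assume a(r) = 3^r − 1 for some r ≥ 1.
Then a(r+1) = 3a(r) + 2 = 3·(3^r − 1) + 2 = 3^{r+1} − 3 + 2 = 3^{r+1} − 1.
So the formula holds for r+1, and by induction a(k) = 3^k − 1 for all k ≥ 1.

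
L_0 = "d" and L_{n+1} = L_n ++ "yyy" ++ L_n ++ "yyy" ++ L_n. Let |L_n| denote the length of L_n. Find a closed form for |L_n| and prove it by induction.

Claim: |L_n| = 4·3^n − 3.

Base case: |L_0| = 1, and 4·3^0 − 3 = 1.
Assume |L_m| = 4·3^m − 3.
Then |L_{m+1}| = 3|L_m| + 6 = 3(4·3^m − 3) + 6 = 4·3^{m+1} − 9 + 6 = 4·3^{m+1} − 3.
By induction, |L_n| = 4·3^n − 3 for all n ≥ 0.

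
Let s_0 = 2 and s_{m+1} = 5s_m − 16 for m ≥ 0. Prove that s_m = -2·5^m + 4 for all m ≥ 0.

Base case: s_0 = 2, and -2·5^0 + 4 = -2 + 4 = 2.
Assume s_r = -2·5^r + 4 for some r ≥ 0.
Then s_{r+1} = 5s_r − 16 = 5·(-2·5^r + 4) − 16 = -10·5^r + 20 − 16 = -2·5^{r+1} + 4.
By induction, s_m = -2·5^m + 4 for all m ≥ 0.

s_m = -2·5^m + 4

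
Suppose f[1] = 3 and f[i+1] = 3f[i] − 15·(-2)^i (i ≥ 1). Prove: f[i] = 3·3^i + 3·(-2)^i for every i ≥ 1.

Base case: f[1] = 3, and 3·3^1 + 3·(-2)^1 = 9 − 6 = 3.
Assume f[k] = 3·3^k + 3·(-2)^k for some k ≥ 1.
Then f[k+1] = 3f[k] − 15·(-2)^k = 3·(3·3^k + 3·(-2)^k) − 15·(-2)^k = 3·3^{k+1} + 9·(-2)^k − 15·(-2)^k = 3·3^{k+1} − 6·(-2)^k = 3·3^{k+1} + 3·(-2)^{k+1}.
Hence f[i] = 3·3^i + 3·(-2)^i for every i ≥ 1, by induction.

f[i] = 3·3^i + 3·(-2)^i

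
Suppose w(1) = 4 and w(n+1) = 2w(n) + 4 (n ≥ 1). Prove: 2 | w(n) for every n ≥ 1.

Base case: w(1) = 4 = 2·2, so 2 | w(1).
Assume 2 | w(j), so w(j) = 2t for some integer t.
Then w(j+1) = 2w(j) + 4 = 2·(2t) + 4 = 2(2t + 2), so 2 | w(j+1).
By induction, 2 | w(n) for all n ≥ 1.

2 | w(n)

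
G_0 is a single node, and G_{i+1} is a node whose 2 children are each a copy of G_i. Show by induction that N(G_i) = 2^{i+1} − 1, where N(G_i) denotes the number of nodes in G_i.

Base case: N(G_0) = 1, and 2^{0+1} − 1 = 1.
Assume N(G_m) = 2^{m+1} − 1.
Then N(G_{m+1}) = 1 + 2N(G_m) = 1 + 2(2^{m+1} − 1) = 2^{m+2} − 2 + 1 = 2^{m+2} − 1.
This completes the inductive step, so N(G_i) = 2^{i+1} − 1 for all i ≥ 0.

N(G_i) = 2^{i+1} − 1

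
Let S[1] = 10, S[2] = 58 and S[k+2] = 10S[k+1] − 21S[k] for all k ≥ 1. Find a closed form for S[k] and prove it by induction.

Claim: S[k] = 7^k + 3^k.

Base cases: S[1] = 10 and 7^1 + 3^1 = 10; S[2] = 58 and 7^2 + 3^2 = 58.
Assume S[j] = 7^j + 3^j for all 1 ≤ j ≤ m, where m ≥ 2.
Then S[m+1] = 10S[m] − 21S[m−1] = 10·(7^m + 3^m) − 21·(7^{m−1} + 3^{m−1}) = (10·7 − 21)7^{m−1} + (10·3 − 21)3^{m−1} = 49·7^{m−1} + 9·3^{m−1} = 7^{m+1} + 3^{m+1}.
Hence S[k] = 7^k + 3^k for every k ≥ 1, by strong induction.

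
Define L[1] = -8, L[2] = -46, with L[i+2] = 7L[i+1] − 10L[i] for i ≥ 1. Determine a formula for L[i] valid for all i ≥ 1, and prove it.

Claim: L[i] = 2^i − 2·5^i.

Base cases: L[1] = -8 and 2^1 − 2·5^1 = -8; L[2] = -46 and 2^2 − 2·5^2 = -46.
Assume L[j] = 2^j − 2·5^j for all 1 ≤ j ≤ r, where r ≥ 2.
Then L[r+1] = 7L[r] − 10L[r−1] = 7·(2^r − 2·5^r) − 10·(2^{r−1} − 2·5^{r−1}) = (7·2 − 10)2^{r−1} − 2·(7·5 − 10)5^{r−1} = 4·2^{r−1} − 50·5^{r−1} = 2^{r+1} − 2·5^{r+1}.
This completes the inductive step, so L[i] = 2^i − 2·5^i for all i ≥ 1.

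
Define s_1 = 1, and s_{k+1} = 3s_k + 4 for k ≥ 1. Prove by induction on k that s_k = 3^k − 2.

Base case: s_1 = 1, and 3^1 − 2 = 3 − 2 = 1.
Assume s_r = 3^r − 2 for some r ≥ 1.
Then s_{r+1} = 3s_r + 4 = 3·(3^r − 2) + 4 = 3^{r+1} − 6 + 4 = 3^{r+1} − 2.
Hence s_k = 3^k − 2 for every k ≥ 1, by induction.

s_k = 3^k − 2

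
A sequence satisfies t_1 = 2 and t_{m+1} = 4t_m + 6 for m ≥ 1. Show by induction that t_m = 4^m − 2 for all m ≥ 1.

Base case: t_1 = 2, and 4^1 − 2 = 4 − 2 = 2.
Assume t_r = 4^r − 2 for some r ≥ 1.
Then t_{r+1} = 4t_r + 6 = 4·(4^r − 2) + 6 = 4^{r+1} − 8 + 6 = 4^{r+1} − 2.
This completes the inductive step, so t_m = 4^m − 2 for all m ≥ 1.

t_m = 4^m − 2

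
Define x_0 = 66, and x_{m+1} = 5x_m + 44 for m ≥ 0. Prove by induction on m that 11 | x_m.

Base case: x_0 = 66 = 11·6, so 11 | x_0.
Assume 11 | x_r, so x_r = 11t for some integer t.
Then x_{r+1} = 5x_r + 44 = 5·(11t) + 44 = 11(5t + 4), so 11 | x_{r+1}.
This completes the inductive step, so 11 | x_m for all m ≥ 0.

11 | x_m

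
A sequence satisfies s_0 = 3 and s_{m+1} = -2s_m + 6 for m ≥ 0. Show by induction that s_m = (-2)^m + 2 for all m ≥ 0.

Base case: s_0 = 3, and (-2)^0 + 2 = 1 + 2 = 3.
Assume s_r = (-2)^r + 2 for some r ≥ 0.
Then s_{r+1} = -2s_r + 6 = -2·((-2)^r + 2) + 6 = -2·(-2)^r − 4 + 6 = (-2)^{r+1} + 2.
So the formula holds for r+1, and by induction s_m = (-2)^m + 2 for all m ≥ 0.

s_m = (-2)^m + 2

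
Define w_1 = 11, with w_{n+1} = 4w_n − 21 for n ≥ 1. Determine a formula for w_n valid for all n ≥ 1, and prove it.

Claim: w_n = 4^n + 7.

Base case: w_1 = 11, and 4^1 + 7 = 4 + 7 = 11.
Assume w_r = 4^r + 7 for some r ≥ 1.
Then w_{r+1} = 4w_r − 21 = 4·(4^r + 7) − 21 = 4^{r+1} + 28 − 21 = 4^{r+1} + 7.
So the formula holds for r+1, and by induction w_n = 4^n + 7 for all n ≥ 1.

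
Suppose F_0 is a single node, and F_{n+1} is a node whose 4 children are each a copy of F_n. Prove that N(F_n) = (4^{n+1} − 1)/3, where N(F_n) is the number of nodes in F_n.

Base case: N(F_0) = 1, and (4^{0+1} − 1)/3 = 1.
Assume N(F_m) = (4^{m+1} − 1)/3.
Then N(F_{m+1}) = 1 + 4N(F_m) = 1 + 4·(4^{m+1} − 1)/3 = 1 + (4^{m+2} − 4)/3 = (3 + 4^{m+2} − 4)/3 = (4^{m+2} − 1)/3.
Hence N(F_n) = (4^{n+1} − 1)/3 for every n ≥ 0, by induction.

N(F_n) = (4^{n+1} − 1)/3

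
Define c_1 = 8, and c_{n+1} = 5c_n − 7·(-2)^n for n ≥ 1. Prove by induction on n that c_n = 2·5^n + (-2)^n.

Base case: c_1 = 8, and 2·5^1 + (-2)^1 = 10 − 2 = 8.
Assume c_m = 2·5^m + (-2)^m for some m ≥ 1.
Then c_{m+1} = 5c_m − 7·(-2)^m = 5·(2·5^m + (-2)^m) − 7·(-2)^m = 2·5^{m+1} + 5·(-2)^m − 7·(-2)^m = 2·5^{m+1} − 2·(-2)^m = 2·5^{m+1} + (-2)^{m+1}.
Hence c_n = 2·5^n + (-2)^n for every n ≥ 1, by induction.

c_n = 2·5^n + (-2)^n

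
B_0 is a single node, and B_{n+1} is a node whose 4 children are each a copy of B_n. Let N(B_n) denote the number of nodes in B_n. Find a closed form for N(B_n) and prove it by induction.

Claim: N(B_n) = (4^{n+1} − 1)/3.

Base case: N(B_0) = 1, and (4^{0+1} − 1)/3 = 1.
Assume N(B_k) = (4^{k+1} − 1)/3.
Then N(B_{k+1}) = 1 + 4N(B_k) = 1 + 4·(4^{k+1} − 1)/3 = 1 + (4^{k+2} − 4)/3 = (3 + 4^{k+2} − 4)/3 = (4^{k+2} − 1)/3.
By induction, N(B_n) = (4^{n+1} − 1)/3 for all n ≥ 0.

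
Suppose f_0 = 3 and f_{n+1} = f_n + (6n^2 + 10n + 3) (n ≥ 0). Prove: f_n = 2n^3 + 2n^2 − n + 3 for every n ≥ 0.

Base case: f_0 = 3, and 2·0^3 + 2·0^2 − 0 + 3 = 3.
Assume f_m = 2m^3 + 2m^2 − m + 3.
Then f_{m+1} = f_m + (6m^2 + 10m + 3) = (2m^3 + 2m^2 − m + 3) + (6m^2 + 10m + 3) = 2m^3 + 8m^2 + 9m + 6,
and 2·(m+1)^3 + 2·(m+1)^2 − (m+1) + 3 = 2m^3 + 8m^2 + 9m + 6.
This completes the inductive step, so f_n = 2n^3 + 2n^2 − n + 3 for all n ≥ 0.

f_n = 2n^3 + 2n^2 − n + 3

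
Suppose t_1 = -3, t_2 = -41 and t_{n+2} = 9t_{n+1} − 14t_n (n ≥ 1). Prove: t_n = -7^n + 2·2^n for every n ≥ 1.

Base cases: t_1 = -3 and -7^1 + 2·2^1 = -3; t_2 = -41 and -7^2 + 2·2^2 = -41.
Assume t_j = -7^j + 2·2^j for all 1 ≤ j ≤ r, where r ≥ 2.
Then t_{r+1} = 9t_r − 14t_{r−1} = 9·(-7^r + 2·2^r) − 14·(-7^{r−1} + 2·2^{r−1}) = -(9·7 − 14)7^{r−1} + 2·(9·2 − 14)2^{r−1} = -49·7^{r−1} + 8·2^{r−1} = -7^{r+1} + 2·2^{r+1}.
This completes the inductive step, so t_n = -7^n + 2·2^n for all n ≥ 1.

t_n = -7^n + 2·2^n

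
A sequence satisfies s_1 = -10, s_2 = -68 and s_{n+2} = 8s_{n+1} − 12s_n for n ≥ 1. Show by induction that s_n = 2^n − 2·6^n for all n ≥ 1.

Base cases: s_1 = -10 and 2^1 − 2·6^1 = -10; s_2 = -68 and 2^2 − 2·6^2 = -68.
Assume s_j = 2^j − 2·6^j for all 1 ≤ j ≤ k, where k ≥ 2.
Then s_{k+1} = 8s_k − 12s_{k−1} = 8·(2^k − 2·6^k) − 12·(2^{k−1} − 2·6^{k−1}) = (8·2 − 12)2^{k−1} − 2·(8·6 − 12)6^{k−1} = 4·2^{k−1} − 72·6^{k−1} = 2^{k+1} − 2·6^{k+1}.
So the formula holds for k+1, and by strong induction s_n = 2^n − 2·6^n for all n ≥ 1.

s_n = 2^n − 2·6^n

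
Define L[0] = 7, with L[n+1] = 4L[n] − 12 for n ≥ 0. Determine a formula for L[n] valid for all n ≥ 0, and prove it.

Claim: L[n] = 3·4^n + 4.

Base case: L[0] = 7, and 3·4^0 + 4 = 3 + 4 = 7.
Assume L[k] = 3·4^k + 4 for some k ≥ 0.
Then L[k+1] = 4L[k] − 12 = 4·(3·4^k + 4) − 12 = 12·4^k + 16 − 12 = 3·4^{k+1} + 4.
By induction, L[n] = 3·4^n + 4 for all n ≥ 0.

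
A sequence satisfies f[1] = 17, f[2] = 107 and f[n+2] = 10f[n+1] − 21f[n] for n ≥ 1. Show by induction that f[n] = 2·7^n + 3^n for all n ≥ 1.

Base cases: f[1] = 17 and 2·7^1 + 3^1 = 17; f[2] = 107 and 2·7^2 + 3^2 = 107.
Assume f[j] = 2·7^j + 3^j for all 1 ≤ j ≤ m, where m ≥ 2.
Then f[m+1] = 10f[m] − 21f[m−1] = 10·(2·7^m + 3^m) − 21·(2·7^{m−1} + 3^{m−1}) = 2·(10·7 − 21)7^{m−1} + (10·3 − 21)3^{m−1} = 98·7^{m−1} + 9·3^{m−1} = 2·7^{m+1} + 3^{m+1}.
By strong induction, f[n] = 2·7^n + 3^n for all n ≥ 1.

f[n] = 2·7^n + 3^n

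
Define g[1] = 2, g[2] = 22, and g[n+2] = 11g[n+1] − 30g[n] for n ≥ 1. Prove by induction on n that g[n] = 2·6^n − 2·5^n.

Base cases: g[1] = 2 and 2·6^1 − 2·5^1 = 2; g[2] = 22 and 2·6^2 − 2·5^2 = 22.
Assume g[j] = 2·6^j − 2·5^j for all 1 ≤ j ≤ r, where r ≥ 2.
Then g[r+1] = 11g[r] − 30g[r−1] = 11·(2·6^r − 2·5^r) − 30·(2·6^{r−1} − 2·5^{r−1}) = 2·(11·6 − 30)6^{r−1} − 2·(11·5 − 30)5^{r−1} = 72·6^{r−1} − 50·5^{r−1} = 2·6^{r+1} − 2·5^{r+1}.
So the formula holds for r+1, and by strong induction g[n] = 2·6^n − 2·5^n for all n ≥ 1.

g[n] = 2·6^n − 2·5^n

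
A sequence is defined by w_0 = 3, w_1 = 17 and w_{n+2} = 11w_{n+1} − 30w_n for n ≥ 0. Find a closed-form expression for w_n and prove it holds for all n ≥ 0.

Claim: w_n = 2·6^n + 5^n.

Base cases: w_0 = 3 and 2·6^0 + 5^0 = 3; w_1 = 17 and 2·6^1 + 5^1 = 17.
Assume w_j = 2·6^j + 5^j for all 0 ≤ j ≤ k, where k ≥ 1.
Then w_{k+1} = 11w_k − 30w_{k−1} = 11·(2·6^k + 5^k) − 30·(2·6^{k−1} + 5^{k−1}) = 2·(11·6 − 30)6^{k−1} + (11·5 − 30)5^{k−1} = 72·6^{k−1} + 25·5^{k−1} = 2·6^{k+1} + 5^{k+1}.
By strong induction, w_n = 2·6^n + 5^n for all n ≥ 0.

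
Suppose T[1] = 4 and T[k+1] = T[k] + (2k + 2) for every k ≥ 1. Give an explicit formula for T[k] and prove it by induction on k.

Claim: T[k] = k^2 + k + 2.

Base case: T[1] = 4, and 1^2 + 1 + 2 = 4.
Assume T[j] = j^2 + j + 2.
Then T[j+1] = T[j] + (2j + 2) = (j^2 + j + 2) + (2j + 2) = j^2 + 3j + 4,
and (j+1)^2 + (j+1) + 2 = j^2 + 3j + 4.
By induction, T[k] = k^2 + k + 2 for all k ≥ 1.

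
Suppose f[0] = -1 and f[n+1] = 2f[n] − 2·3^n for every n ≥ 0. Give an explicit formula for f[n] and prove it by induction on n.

Claim: f[n] = 2^n − 2·3^n.

Base case: f[0] = -1, and 2^0 − 2·3^0 = 1 − 2 = -1.
Assume f[j] = 2^j − 2·3^j for some j ≥ 0.
Then f[j+1] = 2f[j] − 2·3^j = 2·(2^j − 2·3^j) − 2·3^j = 2^{j+1} − 4·3^j − 2·3^j = 2^{j+1} − 6·3^j = 2^{j+1} − 2·3^{j+1}.
Hence f[n] = 2^n − 2·3^n for every n ≥ 0, by induction.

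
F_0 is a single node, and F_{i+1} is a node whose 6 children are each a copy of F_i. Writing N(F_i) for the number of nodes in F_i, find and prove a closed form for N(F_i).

Claim: N(F_i) = (6^{i+1} − 1)/5.

Base case: N(F_0) = 1, and (6^{0+1} − 1)/5 = 1.
Assume N(F_k) = (6^{k+1} − 1)/5.
Then N(F_{k+1}) = 1 + 6N(F_k) = 1 + 6·(6^{k+1} − 1)/5 = 1 + (6^{k+2} − 6)/5 = (5 + 6^{k+2} − 6)/5 = (6^{k+2} − 1)/5.
Hence N(F_i) = (6^{i+1} − 1)/5 for every i ≥ 0, by induction.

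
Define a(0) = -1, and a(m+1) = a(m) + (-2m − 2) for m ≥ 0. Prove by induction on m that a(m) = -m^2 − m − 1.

Base case: a(0) = -1, and -0^2 − 0 − 1 = -1.
Assume a(r) = -r^2 − r − 1.
Then a(r+1) = a(r) + (-2r − 2) = (-r^2 − r − 1) + (-2r − 2) = -r^2 − 3r − 3,
and -(r+1)^2 − (r+1) − 1 = -r^2 − 3r − 3.
This completes the inductive step, so a(m) = -m^2 − m − 1 for all m ≥ 0.

a(m) = -m^2 − m − 1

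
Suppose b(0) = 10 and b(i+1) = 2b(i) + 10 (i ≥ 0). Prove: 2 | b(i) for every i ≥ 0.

Base case: b(0) = 10 = 2·5, so 2 | b(0).
Assume 2 | b(k), so b(k) = 2t for some integer t.
Then b(k+1) = 2b(k) + 10 = 2·(2t) + 10 = 2(2t + 5), so 2 | b(k+1).
So the property holds for k+1, and by induction 2 | b(i) for all i ≥ 0.

2 | b(i)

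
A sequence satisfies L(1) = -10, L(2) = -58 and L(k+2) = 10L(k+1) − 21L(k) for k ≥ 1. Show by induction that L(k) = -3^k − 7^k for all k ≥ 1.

Base cases: L(1) = -10 and -3^1 − 7^1 = -10; L(2) = -58 and -3^2 − 7^2 = -58.
Assume L(i) = -3^i − 7^i for all 1 ≤ i ≤ j, where j ≥ 2.
Then L(j+1) = 10L(j) − 21L(j−1) = 10·(-3^j − 7^j) − 21·(-3^{j−1} − 7^{j−1}) = -(10·3 − 21)3^{j−1} − (10·7 − 21)7^{j−1} = -9·3^{j−1} − 49·7^{j−1} = -3^{j+1} − 7^{j+1}.
So the formula holds for j+1, and by strong induction L(k) = -3^k − 7^k for all k ≥ 1.

L(k) = -3^k − 7^k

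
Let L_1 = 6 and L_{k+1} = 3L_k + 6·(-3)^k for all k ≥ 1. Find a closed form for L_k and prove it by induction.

Claim: L_k = 3^k − (-3)^k.

Base case: L_1 = 6, and 3^1 − (-3)^1 = 3 + 3 = 6.
Assume L_m = 3^m − (-3)^m for some m ≥ 1.
Then L_{m+1} = 3L_m + 6·(-3)^m = 3·(3^m − (-3)^m) + 6·(-3)^m = 3^{m+1} − 3·(-3)^m + 6·(-3)^m = 3^{m+1} + 3·(-3)^m = 3^{m+1} − (-3)^{m+1}.
This completes the inductive step, so L_k = 3^k − (-3)^k for all k ≥ 1.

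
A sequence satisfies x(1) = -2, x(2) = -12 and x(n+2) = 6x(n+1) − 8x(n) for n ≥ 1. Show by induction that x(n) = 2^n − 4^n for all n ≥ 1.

Base cases: x(1) = -2 and 2^1 − 4^1 = -2; x(2) = -12 and 2^2 − 4^2 = -12.
Assume x(i) = 2^i − 4^i for all 1 ≤ i ≤ j, where j ≥ 2.
Then x(j+1) = 6x(j) − 8x(j−1) = 6·(2^j − 4^j) − 8·(2^{j−1} − 4^{j−1}) = (6·2 − 8)2^{j−1} − (6·4 − 8)4^{j−1} = 4·2^{j−1} − 16·4^{j−1} = 2^{j+1} − 4^{j+1}.
So the formula holds for j+1, and by strong induction x(n) = 2^n − 4^n for all n ≥ 1.

x(n) = 2^n − 4^n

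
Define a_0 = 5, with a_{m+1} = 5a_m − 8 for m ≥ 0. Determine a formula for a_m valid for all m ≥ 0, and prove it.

Claim: a_m = 3·5^m + 2.

Base case: a_0 = 5, and 3·5^0 + 2 = 3 + 2 = 5.
Assume a_k = 3·5^k + 2 for some k ≥ 0.
Then a_{k+1} = 5a_k − 8 = 5·(3·5^k + 2) − 8 = 15·5^k + 10 − 8 = 3·5^{k+1} + 2.
So the formula holds for k+1, and by induction a_m = 3·5^m + 2 for all m ≥ 0.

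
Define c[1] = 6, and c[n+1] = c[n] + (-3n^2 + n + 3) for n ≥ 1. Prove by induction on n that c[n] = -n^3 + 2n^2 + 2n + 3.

Base case: c[1] = 6, and -1^3 + 2·1^2 + 2·1 + 3 = 6.
Assume c[j] = -j^3 + 2j^2 + 2j + 3.
Then c[j+1] = c[j] + (-3j^2 + j + 3) = (-j^3 + 2j^2 + 2j + 3) + (-3j^2 + j + 3) = -j^3 − j^2 + 3j + 6,
and -(j+1)^3 + 2·(j+1)^2 + 2·(j+1) + 3 = -j^3 − j^2 + 3j + 6.
This completes the inductive step, so c[n] = -n^3 + 2n^2 + 2n + 3 for all n ≥ 1.

c[n] = -n^3 + 2n^2 + 2n + 3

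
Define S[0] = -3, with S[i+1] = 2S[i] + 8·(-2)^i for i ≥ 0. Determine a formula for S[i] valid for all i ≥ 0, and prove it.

Claim: S[i] = -2^i − 2·(-2)^i.

Base case: S[0] = -3, and -2^0 − 2·(-2)^0 = -1 − 2 = -3.
Assume S[j] = -2^j − 2·(-2)^j for some j ≥ 0.
Then S[j+1] = 2S[j] + 8·(-2)^j = 2·(-2^j − 2·(-2)^j) + 8·(-2)^j = -2^{j+1} − 4·(-2)^j + 8·(-2)^j = -2^{j+1} + 4·(-2)^j = -2^{j+1} − 2·(-2)^{j+1}.
By induction, S[i] = -2^i − 2·(-2)^i for all i ≥ 0.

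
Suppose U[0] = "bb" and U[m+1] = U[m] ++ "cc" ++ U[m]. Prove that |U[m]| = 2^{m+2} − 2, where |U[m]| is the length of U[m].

Base case: |U[0]| = 2, and 2^{0+2} − 2 = 2.
Assume |U[r]| = 2^{r+2} − 2.
Then |U[r+1]| = |U[r]| + 2 + |U[r]| = 2|U[r]| + 2 = 2(2^{r+2} − 2) + 2 = 2^{r+3} − 4 + 2 = 2^{r+3} − 2.
Hence |U[m]| = 2^{m+2} − 2 for every m ≥ 0, by induction.

|U[m]| = 2^{m+2} − 2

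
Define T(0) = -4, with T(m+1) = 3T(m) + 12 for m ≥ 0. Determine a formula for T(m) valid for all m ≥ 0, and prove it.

Claim: T(m) = 2·3^m − 6.

Base case: T(0) = -4, and 2·3^0 − 6 = 2 − 6 = -4.
Assume T(r) = 2·3^r − 6 for some r ≥ 0.
Then T(r+1) = 3T(r) + 12 = 3·(2·3^r − 6) + 12 = 6·3^r − 18 + 12 = 2·3^{r+1} − 6.
Hence T(m) = 2·3^m − 6 for every m ≥ 0, by induction.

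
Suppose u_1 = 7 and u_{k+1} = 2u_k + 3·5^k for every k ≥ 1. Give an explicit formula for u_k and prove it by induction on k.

Claim: u_k = 2^k + 5^k.

Base case: u_1 = 7, and 2^1 + 5^1 = 2 + 5 = 7.
Assume u_j = 2^j + 5^j for some j ≥ 1.
Then u_{j+1} = 2u_j + 3·5^j = 2·(2^j + 5^j) + 3·5^j = 2^{j+1} + 2·5^j + 3·5^j = 2^{j+1} + 5·5^j = 2^{j+1} + 5^{j+1}.
So the formula holds for j+1, and by induction u_k = 2^k + 5^k for all k ≥ 1.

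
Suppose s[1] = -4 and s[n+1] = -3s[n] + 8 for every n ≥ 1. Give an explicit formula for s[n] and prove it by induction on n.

Claim: s[n] = 2·(-3)^n + 2.

Base case: s[1] = -4, and 2·(-3)^1 + 2 = -6 + 2 = -4.
Assume s[k] = 2·(-3)^k + 2 for some k ≥ 1.
Then s[k+1] = -3s[k] + 8 = -3·(2·(-3)^k + 2) + 8 = -6·(-3)^k − 6 + 8 = 2·(-3)^{k+1} + 2.
So the formula holds for k+1, and by induction s[n] = 2·(-3)^n + 2 for all n ≥ 1.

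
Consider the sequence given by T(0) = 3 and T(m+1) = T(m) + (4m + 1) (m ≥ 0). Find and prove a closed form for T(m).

Claim: T(m) = 2m^2 − m + 3.

Base case: T(0) = 3, and 2·0^2 − 0 + 3 = 3.
Assume T(r) = 2r^2 − r + 3.
Then T(r+1) = T(r) + (4r + 1) = (2r^2 − r + 3) + (4r + 1) = 2r^2 + 3r + 4,
and 2·(r+1)^2 − (r+1) + 3 = 2r^2 + 3r + 4.
Hence T(m) = 2m^2 − m + 3 for every m ≥ 0, by induction.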